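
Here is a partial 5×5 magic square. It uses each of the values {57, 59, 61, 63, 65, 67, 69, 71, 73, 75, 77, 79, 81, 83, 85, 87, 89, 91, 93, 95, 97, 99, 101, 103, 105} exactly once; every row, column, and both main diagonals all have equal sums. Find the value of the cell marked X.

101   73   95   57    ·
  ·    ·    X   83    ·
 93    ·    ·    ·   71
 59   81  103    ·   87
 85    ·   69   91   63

61

The 25 entries sum to 2025, so each line sums to 2025/5 = 405.
Using row 1: 101 + 73 + 95 + 57 + ? → (1,5) = 405 − 326 = 79.
Using row 4: 59 + 81 + 103 + 87 + ? → (4,4) = 405 − 330 = 75.
The remaining cell in row 5 is (5,2) = 405 − 308 = 97.
The remaining cell in column 1 is (2,1) = 405 − 338 = 67.
Column 4 must total 405; the given cells sum to 306, so (3,4) = 99.
The remaining cell in column 5 is (2,5) = 405 − 300 = 105.
Using anti-diagonal: 79 + 83 + 81 + 85 + ? → (3,3) = 405 − 328 = 77.
The remaining cell in row 3 is (3,2) = 405 − 340 = 65.
Using column 2: 73 + 65 + 81 + 97 + ? → (2,2) = 405 − 316 = 89.
From column 3, 405 − (95 + 77 + 103 + 69) gives (2,3) = 61.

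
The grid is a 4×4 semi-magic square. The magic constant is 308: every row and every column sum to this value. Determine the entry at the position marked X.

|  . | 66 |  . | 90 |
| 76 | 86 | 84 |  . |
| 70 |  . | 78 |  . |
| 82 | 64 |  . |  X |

88

The remaining cell in row 2 is (2,4) = 308 − 246 = 62.
Using column 1: 76 + 70 + 82 + ? → (1,1) = 308 − 228 = 80.
Column 2 must total 308; the given cells sum to 216, so (3,2) = 92.
Using row 1: 80 + 66 + 90 + ? → (1,3) = 308 − 236 = 72.
Using row 3: 70 + 92 + 78 + ? → (3,4) = 308 − 240 = 68.
Column 3: 72 + 84 + 78 + ? = 308, so (4,3) = 74.
From column 4, 308 − (90 + 62 + 68) gives (4,4) = 88.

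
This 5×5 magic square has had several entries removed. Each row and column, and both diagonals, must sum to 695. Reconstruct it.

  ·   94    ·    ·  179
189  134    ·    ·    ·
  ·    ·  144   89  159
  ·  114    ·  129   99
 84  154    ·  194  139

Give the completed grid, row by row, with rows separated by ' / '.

Using row 5: 84 + 154 + 194 + 139 + ? → (5,3) = 695 − 571 = 124.
Using column 2: 94 + 134 + 114 + 154 + ? → (3,2) = 695 − 496 = 199.
Using column 5: 179 + 159 + 99 + 139 + ? → (2,5) = 695 − 576 = 119.
From main diagonal, 695 − (134 + 144 + 129 + 139) gives (1,1) = 149.
The remaining cell in anti-diagonal is (2,4) = 695 − 521 = 174.
Row 2 must total 695; the given cells sum to 616, so (2,3) = 79.
Row 3 must total 695; the given cells sum to 591, so (3,1) = 104.
From column 1, 695 − (149 + 189 + 104 + 84) gives (4,1) = 169.
From column 4, 695 − (174 + 89 + 129 + 194) gives (1,4) = 109.
Row 1: 149 + 94 + 109 + 179 + ? = 695, so (1,3) = 164.
Row 4 must total 695; the given cells sum to 511, so (4,3) = 184.

149 94 164 109 179 / 189 134 79 174 119 / 104 199 144 89 159 / 169 114 184 129 99 / 84 154 124 194 139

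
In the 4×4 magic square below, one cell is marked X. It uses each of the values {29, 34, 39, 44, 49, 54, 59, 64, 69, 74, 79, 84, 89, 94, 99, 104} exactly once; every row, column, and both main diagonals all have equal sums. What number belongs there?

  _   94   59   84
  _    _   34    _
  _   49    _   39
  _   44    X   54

69

The 16 entries sum to 1064, so each line sums to 1064/4 = 266.
The remaining cell in row 1 is (1,1) = 266 − 237 = 29.
Using column 2: 94 + 49 + 44 + ? → (2,2) = 266 − 187 = 79.
Using column 4: 84 + 39 + 54 + ? → (2,4) = 266 − 177 = 89.
From main diagonal, 266 − (29 + 79 + 54) gives (3,3) = 104.
The remaining cell in anti-diagonal is (4,1) = 266 − 167 = 99.
From row 2, 266 − (79 + 34 + 89) gives (2,1) = 64.
Row 3 must total 266; the given cells sum to 192, so (3,1) = 74.
Row 4: 99 + 44 + 54 + ? = 266, so (4,3) = 69.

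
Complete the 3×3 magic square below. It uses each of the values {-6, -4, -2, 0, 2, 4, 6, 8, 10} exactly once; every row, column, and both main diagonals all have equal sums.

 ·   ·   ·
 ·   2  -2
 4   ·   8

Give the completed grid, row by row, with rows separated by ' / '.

-4 10 0 / 6 2 -2 / 4 -6 8

The 9 entries sum to 18, so each line sums to 18/3 = 6.
Row 2 needs 6; the known cells sum to 0, so (2,1) = 6.
Row 3: 4 + 8 + ? = 6, so (3,2) = -6.
Column 1: 6 + 4 + ? = 6, so (1,1) = -4.
The remaining cell in column 2 is (1,2) = 6 − (-4) = 10.
Column 3 needs 6; the known cells sum to 6, so (1,3) = 0.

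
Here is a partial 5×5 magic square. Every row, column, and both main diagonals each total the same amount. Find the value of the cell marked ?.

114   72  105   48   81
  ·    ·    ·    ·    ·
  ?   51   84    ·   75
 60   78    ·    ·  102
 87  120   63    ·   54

Row 1 is complete and sums to 420; that is the magic constant.
Using row 5: 87 + 120 + 63 + 54 + ? → (5,4) = 420 − 324 = 96.
Column 2: 72 + 51 + 78 + 120 + ? = 420, so (2,2) = 99.
Column 5 must total 420; the given cells sum to 312, so (2,5) = 108.
Main diagonal: 114 + 99 + 84 + 54 + ? = 420, so (4,4) = 69.
Anti-diagonal must total 420; the given cells sum to 330, so (2,4) = 90.
Row 4 needs 420; the known cells sum to 309, so (4,3) = 111.
From column 3, 420 − (105 + 84 + 111 + 63) gives (2,3) = 57.
The remaining cell in column 4 is (3,4) = 420 − 303 = 117.
Row 2 needs 420; the known cells sum to 354, so (2,1) = 66.
Row 3 needs 420; the known cells sum to 327, so (3,1) = 93.

93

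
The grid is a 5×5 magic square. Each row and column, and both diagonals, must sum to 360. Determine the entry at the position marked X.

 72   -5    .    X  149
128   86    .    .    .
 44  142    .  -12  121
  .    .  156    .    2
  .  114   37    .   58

Row 3 must total 360; the given cells sum to 295, so (3,3) = 65.
Using column 2: -5 + 86 + 142 + 114 + ? → (4,2) = 360 − 337 = 23.
Using column 5: 149 + 121 + 2 + 58 + ? → (2,5) = 360 − 330 = 30.
Main diagonal: 72 + 86 + 65 + 58 + ? = 360, so (4,4) = 79.
Row 4: 23 + 156 + 79 + 2 + ? = 360, so (4,1) = 100.
The remaining cell in column 1 is (5,1) = 360 − 344 = 16.
Anti-diagonal: 149 + 65 + 23 + 16 + ? = 360, so (2,4) = 107.
Row 2: 128 + 86 + 107 + 30 + ? = 360, so (2,3) = 9.
The remaining cell in row 5 is (5,4) = 360 − 225 = 135.
Column 3: 9 + 65 + 156 + 37 + ? = 360, so (1,3) = 93.
Using column 4: 107 + (-12) + 79 + 135 + ? → (1,4) = 360 − 309 = 51.

51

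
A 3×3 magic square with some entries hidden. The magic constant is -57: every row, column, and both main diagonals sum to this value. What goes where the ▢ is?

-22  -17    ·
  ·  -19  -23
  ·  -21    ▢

-16

Row 1 needs -57; the known cells sum to -39, so (1,3) = -18.
From row 2, -57 − (-19 + (-23)) gives (2,1) = -15.
Column 1 needs -57; the known cells sum to -37, so (3,1) = -20.
From column 3, -57 − (-18 + (-23)) gives (3,3) = -16.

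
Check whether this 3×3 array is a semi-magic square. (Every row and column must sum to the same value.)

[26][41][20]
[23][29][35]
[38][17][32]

Row 1: 26 + 41 + 20 = 87.
Row 2: 23 + 29 + 35 = 87.
Row 3: 38 + 17 + 32 = 87.
Column 1: 26 + 23 + 38 = 87.
Column 2: 41 + 29 + 17 = 87.
Column 3: 20 + 35 + 32 = 87.
All lines sum to 87.

Yes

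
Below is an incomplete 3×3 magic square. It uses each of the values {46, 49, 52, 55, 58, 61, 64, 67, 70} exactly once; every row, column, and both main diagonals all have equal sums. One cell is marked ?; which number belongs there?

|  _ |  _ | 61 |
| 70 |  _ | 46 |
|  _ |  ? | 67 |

52

The 9 entries sum to 522, so each line sums to 522/3 = 174.
Row 2 needs 174; the known cells sum to 116, so (2,2) = 58.
Main diagonal must total 174; the given cells sum to 125, so (1,1) = 49.
Anti-diagonal: 61 + 58 + ? = 174, so (3,1) = 55.
Using row 1: 49 + 61 + ? → (1,2) = 174 − 110 = 64.
Row 3: 55 + 67 + ? = 174, so (3,2) = 52.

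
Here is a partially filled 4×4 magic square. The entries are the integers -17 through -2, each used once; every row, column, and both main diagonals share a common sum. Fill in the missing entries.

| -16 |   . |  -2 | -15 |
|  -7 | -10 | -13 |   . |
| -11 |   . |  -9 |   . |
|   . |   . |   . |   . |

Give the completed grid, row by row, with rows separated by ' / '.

-16 -5 -2 -15 / -7 -10 -13 -8 / -11 -6 -9 -12 / -4 -17 -14 -3

The entries are -17 through -2, which sum to -152, so each line sums to -152/4 = -38.
Row 1 must total -38; the given cells sum to -33, so (1,2) = -5.
The remaining cell in row 2 is (2,4) = -38 − (-30) = -8.
The remaining cell in column 1 is (4,1) = -38 − (-34) = -4.
The remaining cell in column 3 is (4,3) = -38 − (-24) = -14.
The remaining cell in main diagonal is (4,4) = -38 − (-35) = -3.
Anti-diagonal must total -38; the given cells sum to -32, so (3,2) = -6.
Row 3: -11 + (-6) + (-9) + ? = -38, so (3,4) = -12.
Using row 4: -4 + (-14) + (-3) + ? → (4,2) = -38 − (-21) = -17.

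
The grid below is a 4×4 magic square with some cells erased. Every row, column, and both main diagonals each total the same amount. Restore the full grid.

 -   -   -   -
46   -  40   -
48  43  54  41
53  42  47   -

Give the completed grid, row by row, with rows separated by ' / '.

Row 3 is already complete: 48 + 43 + 54 + 41 = 186, so that is the magic constant.
Using row 4: 53 + 42 + 47 + ? → (4,4) = 186 − 142 = 44.
Column 1: 46 + 48 + 53 + ? = 186, so (1,1) = 39.
Using column 3: 40 + 54 + 47 + ? → (1,3) = 186 − 141 = 45.
Main diagonal needs 186; the known cells sum to 137, so (2,2) = 49.
Anti-diagonal needs 186; the known cells sum to 136, so (1,4) = 50.
The remaining cell in row 1 is (1,2) = 186 − 134 = 52.
From row 2, 186 − (46 + 49 + 40) gives (2,4) = 51.

39 52 45 50 / 46 49 40 51 / 48 43 54 41 / 53 42 47 44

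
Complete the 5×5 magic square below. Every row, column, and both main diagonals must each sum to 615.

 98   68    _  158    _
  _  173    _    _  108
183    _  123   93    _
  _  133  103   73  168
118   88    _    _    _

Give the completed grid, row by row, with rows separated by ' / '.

Row 4 needs 615; the known cells sum to 477, so (4,1) = 138.
Using column 1: 98 + 183 + 138 + 118 + ? → (2,1) = 615 − 537 = 78.
From column 2, 615 − (68 + 173 + 133 + 88) gives (3,2) = 153.
Main diagonal needs 615; the known cells sum to 467, so (5,5) = 148.
Row 3 must total 615; the given cells sum to 552, so (3,5) = 63.
Column 5 needs 615; the known cells sum to 487, so (1,5) = 128.
Anti-diagonal must total 615; the given cells sum to 502, so (2,4) = 113.
Row 1 must total 615; the given cells sum to 452, so (1,3) = 163.
Row 2 must total 615; the given cells sum to 472, so (2,3) = 143.
The remaining cell in column 3 is (5,3) = 615 − 532 = 83.
Column 4: 158 + 113 + 93 + 73 + ? = 615, so (5,4) = 178.

98 68 163 158 128 / 78 173 143 113 108 / 183 153 123 93 63 / 138 133 103 73 168 / 118 88 83 178 148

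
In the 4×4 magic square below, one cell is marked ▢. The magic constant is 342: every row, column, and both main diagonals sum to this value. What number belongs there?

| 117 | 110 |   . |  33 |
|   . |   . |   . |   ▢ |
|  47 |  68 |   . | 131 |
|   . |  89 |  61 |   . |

124

The remaining cell in row 1 is (1,3) = 342 − 260 = 82.
Using row 3: 47 + 68 + 131 + ? → (3,3) = 342 − 246 = 96.
Column 2: 110 + 68 + 89 + ? = 342, so (2,2) = 75.
Column 3 needs 342; the known cells sum to 239, so (2,3) = 103.
The remaining cell in main diagonal is (4,4) = 342 − 288 = 54.
From anti-diagonal, 342 − (33 + 103 + 68) gives (4,1) = 138.
Column 1 needs 342; the known cells sum to 302, so (2,1) = 40.
From column 4, 342 − (33 + 131 + 54) gives (2,4) = 124.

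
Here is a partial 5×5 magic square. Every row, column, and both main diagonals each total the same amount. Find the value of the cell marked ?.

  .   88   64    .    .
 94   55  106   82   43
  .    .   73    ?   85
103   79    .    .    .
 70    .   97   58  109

49

Row 2 is complete and sums to 380; that is the magic constant.
Row 5 needs 380; the known cells sum to 334, so (5,2) = 46.
The remaining cell in column 2 is (3,2) = 380 − 268 = 112.
Column 3 must total 380; the given cells sum to 340, so (4,3) = 40.
Anti-diagonal: 82 + 73 + 79 + 70 + ? = 380, so (1,5) = 76.
The remaining cell in column 5 is (4,5) = 380 − 313 = 67.
Row 4: 103 + 79 + 40 + 67 + ? = 380, so (4,4) = 91.
Main diagonal needs 380; the known cells sum to 328, so (1,1) = 52.
Using row 1: 52 + 88 + 64 + 76 + ? → (1,4) = 380 − 280 = 100.
Column 1: 52 + 94 + 103 + 70 + ? = 380, so (3,1) = 61.
Column 4 must total 380; the given cells sum to 331, so (3,4) = 49.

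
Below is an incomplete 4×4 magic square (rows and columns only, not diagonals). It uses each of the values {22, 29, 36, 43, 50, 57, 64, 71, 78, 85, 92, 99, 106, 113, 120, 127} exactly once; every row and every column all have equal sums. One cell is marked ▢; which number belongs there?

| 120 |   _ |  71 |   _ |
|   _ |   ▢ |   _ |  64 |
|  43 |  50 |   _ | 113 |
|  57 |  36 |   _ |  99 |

127

The 16 entries sum to 1192, so each line sums to 1192/4 = 298.
From row 3, 298 − (43 + 50 + 113) gives (3,3) = 92.
Row 4 must total 298; the given cells sum to 192, so (4,3) = 106.
Column 1: 120 + 43 + 57 + ? = 298, so (2,1) = 78.
Column 3 must total 298; the given cells sum to 269, so (2,3) = 29.
From column 4, 298 − (64 + 113 + 99) gives (1,4) = 22.
Row 1 must total 298; the given cells sum to 213, so (1,2) = 85.
Row 2 must total 298; the given cells sum to 171, so (2,2) = 127.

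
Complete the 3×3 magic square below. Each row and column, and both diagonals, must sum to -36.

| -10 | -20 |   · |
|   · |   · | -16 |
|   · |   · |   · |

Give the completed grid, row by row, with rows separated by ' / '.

-10 -20 -6 / -8 -12 -16 / -18 -4 -14

The remaining cell in row 1 is (1,3) = -36 − (-30) = -6.
From column 3, -36 − (-6 + (-16)) gives (3,3) = -14.
From main diagonal, -36 − (-10 + (-14)) gives (2,2) = -12.
Anti-diagonal must total -36; the given cells sum to -18, so (3,1) = -18.
The remaining cell in row 2 is (2,1) = -36 − (-28) = -8.
Using row 3: -18 + (-14) + ? → (3,2) = -36 − (-32) = -4.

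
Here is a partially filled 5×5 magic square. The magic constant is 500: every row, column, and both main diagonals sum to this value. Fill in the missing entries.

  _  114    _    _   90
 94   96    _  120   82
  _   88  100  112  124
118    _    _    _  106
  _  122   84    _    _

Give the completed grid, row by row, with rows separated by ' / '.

From row 2, 500 − (94 + 96 + 120 + 82) gives (2,3) = 108.
The remaining cell in row 3 is (3,1) = 500 − 424 = 76.
From column 2, 500 − (114 + 96 + 88 + 122) gives (4,2) = 80.
From column 5, 500 − (90 + 82 + 124 + 106) gives (5,5) = 98.
Anti-diagonal: 90 + 120 + 100 + 80 + ? = 500, so (5,1) = 110.
Row 5 needs 500; the known cells sum to 414, so (5,4) = 86.
From column 1, 500 − (94 + 76 + 118 + 110) gives (1,1) = 102.
Main diagonal must total 500; the given cells sum to 396, so (4,4) = 104.
Using row 4: 118 + 80 + 104 + 106 + ? → (4,3) = 500 − 408 = 92.
From column 3, 500 − (108 + 100 + 92 + 84) gives (1,3) = 116.
From column 4, 500 − (120 + 112 + 104 + 86) gives (1,4) = 78.

102 114 116 78 90 / 94 96 108 120 82 / 76 88 100 112 124 / 118 80 92 104 106 / 110 122 84 86 98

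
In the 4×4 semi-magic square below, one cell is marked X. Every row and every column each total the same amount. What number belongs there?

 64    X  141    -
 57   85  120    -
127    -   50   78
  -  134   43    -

36

Column 3 is complete and sums to 354; that is the magic constant.
Row 2: 57 + 85 + 120 + ? = 354, so (2,4) = 92.
Row 3 must total 354; the given cells sum to 255, so (3,2) = 99.
From column 1, 354 − (64 + 57 + 127) gives (4,1) = 106.
The remaining cell in column 2 is (1,2) = 354 − 318 = 36.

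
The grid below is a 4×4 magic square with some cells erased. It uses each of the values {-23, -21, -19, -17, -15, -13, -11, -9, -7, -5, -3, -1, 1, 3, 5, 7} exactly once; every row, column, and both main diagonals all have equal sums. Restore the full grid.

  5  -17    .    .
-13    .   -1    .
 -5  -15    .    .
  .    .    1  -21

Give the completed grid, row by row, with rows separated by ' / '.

The 16 entries sum to -128, so each line sums to -128/4 = -32.
From column 1, -32 − (5 + (-13) + (-5)) gives (4,1) = -19.
From anti-diagonal, -32 − (-1 + (-15) + (-19)) gives (1,4) = 3.
Using row 1: 5 + (-17) + 3 + ? → (1,3) = -32 − (-9) = -23.
Using row 4: -19 + 1 + (-21) + ? → (4,2) = -32 − (-39) = 7.
The remaining cell in column 2 is (2,2) = -32 − (-25) = -7.
Using column 3: -23 + (-1) + 1 + ? → (3,3) = -32 − (-23) = -9.
From row 2, -32 − (-13 + (-7) + (-1)) gives (2,4) = -11.
From row 3, -32 − (-5 + (-15) + (-9)) gives (3,4) = -3.

5 -17 -23 3 / -13 -7 -1 -11 / -5 -15 -9 -3 / -19 7 1 -21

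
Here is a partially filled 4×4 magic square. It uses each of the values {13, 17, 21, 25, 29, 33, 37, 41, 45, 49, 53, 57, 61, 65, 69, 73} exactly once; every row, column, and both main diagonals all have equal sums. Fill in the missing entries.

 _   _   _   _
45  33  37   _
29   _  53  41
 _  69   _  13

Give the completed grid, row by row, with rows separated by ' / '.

73 21 17 61 / 45 33 37 57 / 29 49 53 41 / 25 69 65 13

The 16 entries sum to 688, so each line sums to 688/4 = 172.
Row 2: 45 + 33 + 37 + ? = 172, so (2,4) = 57.
Row 3: 29 + 53 + 41 + ? = 172, so (3,2) = 49.
Column 2 must total 172; the given cells sum to 151, so (1,2) = 21.
Column 4 needs 172; the known cells sum to 111, so (1,4) = 61.
Using main diagonal: 33 + 53 + 13 + ? → (1,1) = 172 − 99 = 73.
Anti-diagonal: 61 + 37 + 49 + ? = 172, so (4,1) = 25.
The remaining cell in row 1 is (1,3) = 172 − 155 = 17.
From row 4, 172 − (25 + 69 + 13) gives (4,3) = 65.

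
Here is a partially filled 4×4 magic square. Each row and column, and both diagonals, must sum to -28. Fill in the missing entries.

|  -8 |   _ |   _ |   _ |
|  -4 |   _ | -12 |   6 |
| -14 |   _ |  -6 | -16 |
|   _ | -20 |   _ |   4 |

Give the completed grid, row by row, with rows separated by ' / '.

The remaining cell in row 2 is (2,2) = -28 − (-10) = -18.
Row 3 must total -28; the given cells sum to -36, so (3,2) = 8.
Column 1 needs -28; the known cells sum to -26, so (4,1) = -2.
Column 2 needs -28; the known cells sum to -30, so (1,2) = 2.
The remaining cell in column 4 is (1,4) = -28 − (-6) = -22.
From row 1, -28 − (-8 + 2 + (-22)) gives (1,3) = 0.
Using row 4: -2 + (-20) + 4 + ? → (4,3) = -28 − (-18) = -10.

-8 2 0 -22 / -4 -18 -12 6 / -14 8 -6 -16 / -2 -20 -10 4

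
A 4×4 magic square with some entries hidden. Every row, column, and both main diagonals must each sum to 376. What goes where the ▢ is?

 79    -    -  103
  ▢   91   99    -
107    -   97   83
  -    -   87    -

Using row 3: 107 + 97 + 83 + ? → (3,2) = 376 − 287 = 89.
Column 3 needs 376; the known cells sum to 283, so (1,3) = 93.
Using main diagonal: 79 + 91 + 97 + ? → (4,4) = 376 − 267 = 109.
From anti-diagonal, 376 − (103 + 99 + 89) gives (4,1) = 85.
Using row 1: 79 + 93 + 103 + ? → (1,2) = 376 − 275 = 101.
The remaining cell in row 4 is (4,2) = 376 − 281 = 95.
From column 1, 376 − (79 + 107 + 85) gives (2,1) = 105.

105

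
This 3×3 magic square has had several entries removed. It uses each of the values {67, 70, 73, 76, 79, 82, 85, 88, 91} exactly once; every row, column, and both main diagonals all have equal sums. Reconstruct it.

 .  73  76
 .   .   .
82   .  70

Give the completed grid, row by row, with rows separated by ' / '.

The 9 entries sum to 711, so each line sums to 711/3 = 237.
From row 1, 237 − (73 + 76) gives (1,1) = 88.
Row 3 must total 237; the given cells sum to 152, so (3,2) = 85.
Column 1 needs 237; the known cells sum to 170, so (2,1) = 67.
Column 2: 73 + 85 + ? = 237, so (2,2) = 79.
Column 3 must total 237; the given cells sum to 146, so (2,3) = 91.

88 73 76 / 67 79 91 / 82 85 70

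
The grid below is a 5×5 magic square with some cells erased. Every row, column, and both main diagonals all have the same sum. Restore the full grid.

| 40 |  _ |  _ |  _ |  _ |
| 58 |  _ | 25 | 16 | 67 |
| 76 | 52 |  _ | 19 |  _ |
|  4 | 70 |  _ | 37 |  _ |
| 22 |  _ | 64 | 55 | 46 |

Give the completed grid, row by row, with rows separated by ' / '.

40 31 7 73 49 / 58 34 25 16 67 / 76 52 43 19 10 / 4 70 61 37 28 / 22 13 64 55 46

Column 1 is already complete: 40 + 58 + 76 + 4 + 22 = 200, so that is the magic constant.
Row 2: 58 + 25 + 16 + 67 + ? = 200, so (2,2) = 34.
Row 5 must total 200; the given cells sum to 187, so (5,2) = 13.
Column 2: 34 + 52 + 70 + 13 + ? = 200, so (1,2) = 31.
Column 4: 16 + 19 + 37 + 55 + ? = 200, so (1,4) = 73.
Main diagonal must total 200; the given cells sum to 157, so (3,3) = 43.
Using anti-diagonal: 16 + 43 + 70 + 22 + ? → (1,5) = 200 − 151 = 49.
Row 1: 40 + 31 + 73 + 49 + ? = 200, so (1,3) = 7.
From row 3, 200 − (76 + 52 + 43 + 19) gives (3,5) = 10.
Column 3 needs 200; the known cells sum to 139, so (4,3) = 61.
Column 5 must total 200; the given cells sum to 172, so (4,5) = 28.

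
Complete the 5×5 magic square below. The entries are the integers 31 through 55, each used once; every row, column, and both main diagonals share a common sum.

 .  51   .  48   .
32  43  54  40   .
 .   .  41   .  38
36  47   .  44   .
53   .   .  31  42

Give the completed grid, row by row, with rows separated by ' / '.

The entries are 31 through 55, which sum to 1075, so each line sums to 1075/5 = 215.
Row 2: 32 + 43 + 54 + 40 + ? = 215, so (2,5) = 46.
Column 4: 48 + 40 + 44 + 31 + ? = 215, so (3,4) = 52.
Main diagonal: 43 + 41 + 44 + 42 + ? = 215, so (1,1) = 45.
From anti-diagonal, 215 − (40 + 41 + 47 + 53) gives (1,5) = 34.
Row 1: 45 + 51 + 48 + 34 + ? = 215, so (1,3) = 37.
Column 1 needs 215; the known cells sum to 166, so (3,1) = 49.
The remaining cell in column 5 is (4,5) = 215 − 160 = 55.
Row 3 needs 215; the known cells sum to 180, so (3,2) = 35.
Row 4: 36 + 47 + 44 + 55 + ? = 215, so (4,3) = 33.
Column 2 needs 215; the known cells sum to 176, so (5,2) = 39.
Using column 3: 37 + 54 + 41 + 33 + ? → (5,3) = 215 − 165 = 50.

45 51 37 48 34 / 32 43 54 40 46 / 49 35 41 52 38 / 36 47 33 44 55 / 53 39 50 31 42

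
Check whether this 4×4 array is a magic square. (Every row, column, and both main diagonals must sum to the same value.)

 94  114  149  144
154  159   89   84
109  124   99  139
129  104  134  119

Row 1: 94 + 114 + 149 + 144 = 501.
Row 2: 154 + 159 + 89 + 84 = 486.
Row 3: 109 + 124 + 99 + 139 = 471.
Row 4: 129 + 104 + 134 + 119 = 486.
Column 1: 94 + 154 + 109 + 129 = 486.
Column 2: 114 + 159 + 124 + 104 = 501.
Column 3: 149 + 89 + 99 + 134 = 471.
Column 4: 144 + 84 + 139 + 119 = 486.
Main diagonal: 94 + 159 + 99 + 119 = 471.
Anti-diagonal: 144 + 89 + 124 + 129 = 486.

No — row 2 sums to 486 but row 1 sums to 501.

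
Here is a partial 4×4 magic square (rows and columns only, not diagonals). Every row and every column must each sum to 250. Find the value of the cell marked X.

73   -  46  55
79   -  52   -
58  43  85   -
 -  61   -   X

82

The remaining cell in row 1 is (1,2) = 250 − 174 = 76.
From row 3, 250 − (58 + 43 + 85) gives (3,4) = 64.
Using column 1: 73 + 79 + 58 + ? → (4,1) = 250 − 210 = 40.
Column 2 must total 250; the given cells sum to 180, so (2,2) = 70.
Column 3 needs 250; the known cells sum to 183, so (4,3) = 67.
Using row 2: 79 + 70 + 52 + ? → (2,4) = 250 − 201 = 49.
Row 4 must total 250; the given cells sum to 168, so (4,4) = 82.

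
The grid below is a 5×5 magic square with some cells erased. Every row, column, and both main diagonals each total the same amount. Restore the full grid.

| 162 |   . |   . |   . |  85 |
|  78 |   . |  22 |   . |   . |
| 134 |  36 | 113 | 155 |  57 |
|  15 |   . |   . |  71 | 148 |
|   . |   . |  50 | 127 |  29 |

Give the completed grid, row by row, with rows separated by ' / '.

Row 3 is already complete: 134 + 36 + 113 + 155 + 57 = 495, so that is the magic constant.
Column 1 must total 495; the given cells sum to 389, so (5,1) = 106.
From column 5, 495 − (85 + 57 + 148 + 29) gives (2,5) = 176.
Main diagonal must total 495; the given cells sum to 375, so (2,2) = 120.
From row 2, 495 − (78 + 120 + 22 + 176) gives (2,4) = 99.
Row 5 must total 495; the given cells sum to 312, so (5,2) = 183.
Using column 4: 99 + 155 + 71 + 127 + ? → (1,4) = 495 − 452 = 43.
From anti-diagonal, 495 − (85 + 99 + 113 + 106) gives (4,2) = 92.
Using row 4: 15 + 92 + 71 + 148 + ? → (4,3) = 495 − 326 = 169.
Using column 2: 120 + 36 + 92 + 183 + ? → (1,2) = 495 − 431 = 64.
Column 3: 22 + 113 + 169 + 50 + ? = 495, so (1,3) = 141.

162 64 141 43 85 / 78 120 22 99 176 / 134 36 113 155 57 / 15 92 169 71 148 / 106 183 50 127 29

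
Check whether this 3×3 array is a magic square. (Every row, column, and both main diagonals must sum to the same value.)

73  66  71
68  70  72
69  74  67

Row 1: 73 + 66 + 71 = 210.
Row 2: 68 + 70 + 72 = 210.
Row 3: 69 + 74 + 67 = 210.
Column 1: 73 + 68 + 69 = 210.
Column 2: 66 + 70 + 74 = 210.
Column 3: 71 + 72 + 67 = 210.
Main diagonal: 73 + 70 + 67 = 210.
Anti-diagonal: 71 + 70 + 69 = 210.
All lines sum to 210.

Yes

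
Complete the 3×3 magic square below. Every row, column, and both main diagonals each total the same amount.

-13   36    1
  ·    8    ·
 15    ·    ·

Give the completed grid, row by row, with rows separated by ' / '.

Row 1 is already complete: -13 + 36 + 1 = 24, so that is the magic constant.
Column 1 must total 24; the given cells sum to 2, so (2,1) = 22.
Column 2: 36 + 8 + ? = 24, so (3,2) = -20.
Main diagonal needs 24; the known cells sum to -5, so (3,3) = 29.
From row 2, 24 − (22 + 8) gives (2,3) = -6.

-13 36 1 / 22 8 -6 / 15 -20 29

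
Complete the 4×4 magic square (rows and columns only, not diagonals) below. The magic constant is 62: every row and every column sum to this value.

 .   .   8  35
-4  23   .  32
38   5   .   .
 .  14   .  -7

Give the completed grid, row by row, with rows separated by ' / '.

-1 20 8 35 / -4 23 11 32 / 38 5 17 2 / 29 14 26 -7

Row 2: -4 + 23 + 32 + ? = 62, so (2,3) = 11.
Column 2: 23 + 5 + 14 + ? = 62, so (1,2) = 20.
Column 4 must total 62; the given cells sum to 60, so (3,4) = 2.
Row 1 must total 62; the given cells sum to 63, so (1,1) = -1.
Row 3: 38 + 5 + 2 + ? = 62, so (3,3) = 17.
Column 1: -1 + (-4) + 38 + ? = 62, so (4,1) = 29.
From column 3, 62 − (8 + 11 + 17) gives (4,3) = 26.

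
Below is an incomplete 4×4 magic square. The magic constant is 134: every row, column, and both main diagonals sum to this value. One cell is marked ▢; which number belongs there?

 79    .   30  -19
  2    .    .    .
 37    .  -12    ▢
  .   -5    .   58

23

Row 1: 79 + 30 + (-19) + ? = 134, so (1,2) = 44.
Column 1: 79 + 2 + 37 + ? = 134, so (4,1) = 16.
Main diagonal needs 134; the known cells sum to 125, so (2,2) = 9.
Row 4: 16 + (-5) + 58 + ? = 134, so (4,3) = 65.
From column 2, 134 − (44 + 9 + (-5)) gives (3,2) = 86.
Column 3 needs 134; the known cells sum to 83, so (2,3) = 51.
Row 2: 2 + 9 + 51 + ? = 134, so (2,4) = 72.
Row 3 needs 134; the known cells sum to 111, so (3,4) = 23.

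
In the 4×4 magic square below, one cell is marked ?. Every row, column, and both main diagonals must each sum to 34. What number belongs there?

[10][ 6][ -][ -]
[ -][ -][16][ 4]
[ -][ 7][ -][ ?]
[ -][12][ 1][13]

Row 4 needs 34; the known cells sum to 26, so (4,1) = 8.
From column 2, 34 − (6 + 7 + 12) gives (2,2) = 9.
From main diagonal, 34 − (10 + 9 + 13) gives (3,3) = 2.
The remaining cell in anti-diagonal is (1,4) = 34 − 31 = 3.
Row 1: 10 + 6 + 3 + ? = 34, so (1,3) = 15.
Using row 2: 9 + 16 + 4 + ? → (2,1) = 34 − 29 = 5.
Using column 1: 10 + 5 + 8 + ? → (3,1) = 34 − 23 = 11.
Column 4 must total 34; the given cells sum to 20, so (3,4) = 14.

14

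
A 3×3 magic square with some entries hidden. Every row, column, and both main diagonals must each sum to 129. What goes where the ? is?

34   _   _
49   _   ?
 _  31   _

37

Column 1 must total 129; the given cells sum to 83, so (3,1) = 46.
Using row 3: 46 + 31 + ? → (3,3) = 129 − 77 = 52.
Main diagonal needs 129; the known cells sum to 86, so (2,2) = 43.
Anti-diagonal must total 129; the given cells sum to 89, so (1,3) = 40.
Using row 1: 34 + 40 + ? → (1,2) = 129 − 74 = 55.
Row 2: 49 + 43 + ? = 129, so (2,3) = 37.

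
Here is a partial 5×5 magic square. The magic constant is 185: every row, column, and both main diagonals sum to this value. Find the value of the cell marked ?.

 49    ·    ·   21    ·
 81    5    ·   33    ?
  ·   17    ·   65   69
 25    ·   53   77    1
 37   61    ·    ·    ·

Row 4 must total 185; the given cells sum to 156, so (4,2) = 29.
Column 1: 49 + 81 + 25 + 37 + ? = 185, so (3,1) = -7.
From column 2, 185 − (5 + 17 + 29 + 61) gives (1,2) = 73.
The remaining cell in column 4 is (5,4) = 185 − 196 = -11.
The remaining cell in row 3 is (3,3) = 185 − 144 = 41.
Main diagonal must total 185; the given cells sum to 172, so (5,5) = 13.
Anti-diagonal needs 185; the known cells sum to 140, so (1,5) = 45.
Row 1 needs 185; the known cells sum to 188, so (1,3) = -3.
The remaining cell in row 5 is (5,3) = 185 − 100 = 85.
Column 3: -3 + 41 + 53 + 85 + ? = 185, so (2,3) = 9.
Using column 5: 45 + 69 + 1 + 13 + ? → (2,5) = 185 − 128 = 57.

57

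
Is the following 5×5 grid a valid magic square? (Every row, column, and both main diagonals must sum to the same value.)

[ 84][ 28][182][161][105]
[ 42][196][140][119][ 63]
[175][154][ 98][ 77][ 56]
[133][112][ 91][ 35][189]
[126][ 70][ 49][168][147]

Row 1: 84 + 28 + 182 + 161 + 105 = 560.
Row 2: 42 + 196 + 140 + 119 + 63 = 560.
Row 3: 175 + 154 + 98 + 77 + 56 = 560.
Row 4: 133 + 112 + 91 + 35 + 189 = 560.
Row 5: 126 + 70 + 49 + 168 + 147 = 560.
Column 1: 84 + 42 + 175 + 133 + 126 = 560.
Column 2: 28 + 196 + 154 + 112 + 70 = 560.
Column 3: 182 + 140 + 98 + 91 + 49 = 560.
Column 4: 161 + 119 + 77 + 35 + 168 = 560.
Column 5: 105 + 63 + 56 + 189 + 147 = 560.
Main diagonal: 84 + 196 + 98 + 35 + 147 = 560.
Anti-diagonal: 105 + 119 + 98 + 112 + 126 = 560.
All lines sum to 560.

Yes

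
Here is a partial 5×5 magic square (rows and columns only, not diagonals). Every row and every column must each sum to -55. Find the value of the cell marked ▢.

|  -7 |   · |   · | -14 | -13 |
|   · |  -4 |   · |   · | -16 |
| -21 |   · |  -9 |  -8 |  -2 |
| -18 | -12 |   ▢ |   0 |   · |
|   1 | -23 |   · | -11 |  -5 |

-6

Row 3 must total -55; the given cells sum to -40, so (3,2) = -15.
Row 5: 1 + (-23) + (-11) + (-5) + ? = -55, so (5,3) = -17.
The remaining cell in column 1 is (2,1) = -55 − (-45) = -10.
From column 2, -55 − (-4 + (-15) + (-12) + (-23)) gives (1,2) = -1.
Using column 4: -14 + (-8) + 0 + (-11) + ? → (2,4) = -55 − (-33) = -22.
Column 5 needs -55; the known cells sum to -36, so (4,5) = -19.
Row 1 must total -55; the given cells sum to -35, so (1,3) = -20.
The remaining cell in row 2 is (2,3) = -55 − (-52) = -3.
Row 4 needs -55; the known cells sum to -49, so (4,3) = -6.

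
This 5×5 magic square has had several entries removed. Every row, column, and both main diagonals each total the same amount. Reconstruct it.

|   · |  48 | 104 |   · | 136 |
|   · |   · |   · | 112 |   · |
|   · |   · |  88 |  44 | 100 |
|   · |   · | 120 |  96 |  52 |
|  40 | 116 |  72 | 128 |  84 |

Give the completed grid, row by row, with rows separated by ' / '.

92 48 104 60 136 / 124 80 56 112 68 / 76 132 88 44 100 / 108 64 120 96 52 / 40 116 72 128 84

Row 5 is already complete: 40 + 116 + 72 + 128 + 84 = 440, so that is the magic constant.
Using column 3: 104 + 88 + 120 + 72 + ? → (2,3) = 440 − 384 = 56.
Using column 4: 112 + 44 + 96 + 128 + ? → (1,4) = 440 − 380 = 60.
The remaining cell in column 5 is (2,5) = 440 − 372 = 68.
Anti-diagonal: 136 + 112 + 88 + 40 + ? = 440, so (4,2) = 64.
Row 1 must total 440; the given cells sum to 348, so (1,1) = 92.
The remaining cell in row 4 is (4,1) = 440 − 332 = 108.
Main diagonal must total 440; the given cells sum to 360, so (2,2) = 80.
Row 2 needs 440; the known cells sum to 316, so (2,1) = 124.
Using column 1: 92 + 124 + 108 + 40 + ? → (3,1) = 440 − 364 = 76.
From column 2, 440 − (48 + 80 + 64 + 116) gives (3,2) = 132.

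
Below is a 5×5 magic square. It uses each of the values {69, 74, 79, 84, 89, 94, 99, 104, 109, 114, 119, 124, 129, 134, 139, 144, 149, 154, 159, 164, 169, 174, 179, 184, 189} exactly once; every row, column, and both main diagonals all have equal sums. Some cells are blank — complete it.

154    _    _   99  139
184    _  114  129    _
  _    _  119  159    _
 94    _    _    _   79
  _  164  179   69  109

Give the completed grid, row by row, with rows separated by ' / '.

154 169 84 99 139 / 184 74 114 129 144 / 89 104 119 159 174 / 94 134 149 189 79 / 124 164 179 69 109

The 25 entries sum to 3225, so each line sums to 3225/5 = 645.
Using row 5: 164 + 179 + 69 + 109 + ? → (5,1) = 645 − 521 = 124.
Using column 1: 154 + 184 + 94 + 124 + ? → (3,1) = 645 − 556 = 89.
Column 4 needs 645; the known cells sum to 456, so (4,4) = 189.
Using main diagonal: 154 + 119 + 189 + 109 + ? → (2,2) = 645 − 571 = 74.
Anti-diagonal must total 645; the given cells sum to 511, so (4,2) = 134.
Row 2 needs 645; the known cells sum to 501, so (2,5) = 144.
From row 4, 645 − (94 + 134 + 189 + 79) gives (4,3) = 149.
From column 3, 645 − (114 + 119 + 149 + 179) gives (1,3) = 84.
Column 5: 139 + 144 + 79 + 109 + ? = 645, so (3,5) = 174.
The remaining cell in row 1 is (1,2) = 645 − 476 = 169.
Using row 3: 89 + 119 + 159 + 174 + ? → (3,2) = 645 − 541 = 104.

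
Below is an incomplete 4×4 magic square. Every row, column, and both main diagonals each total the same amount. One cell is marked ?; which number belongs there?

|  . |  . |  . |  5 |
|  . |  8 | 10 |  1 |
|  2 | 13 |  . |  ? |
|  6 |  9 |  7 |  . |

16

Anti-diagonal is complete and sums to 34; that is the magic constant.
Row 2 needs 34; the known cells sum to 19, so (2,1) = 15.
Using row 4: 6 + 9 + 7 + ? → (4,4) = 34 − 22 = 12.
Using column 1: 15 + 2 + 6 + ? → (1,1) = 34 − 23 = 11.
Column 2: 8 + 13 + 9 + ? = 34, so (1,2) = 4.
Using column 4: 5 + 1 + 12 + ? → (3,4) = 34 − 18 = 16.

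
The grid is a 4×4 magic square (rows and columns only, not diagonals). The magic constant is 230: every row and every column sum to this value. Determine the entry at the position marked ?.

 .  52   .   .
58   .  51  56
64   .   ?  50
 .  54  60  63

57

The remaining cell in row 2 is (2,2) = 230 − 165 = 65.
Row 4 needs 230; the known cells sum to 177, so (4,1) = 53.
From column 1, 230 − (58 + 64 + 53) gives (1,1) = 55.
From column 2, 230 − (52 + 65 + 54) gives (3,2) = 59.
Using column 4: 56 + 50 + 63 + ? → (1,4) = 230 − 169 = 61.
The remaining cell in row 1 is (1,3) = 230 − 168 = 62.
The remaining cell in row 3 is (3,3) = 230 − 173 = 57.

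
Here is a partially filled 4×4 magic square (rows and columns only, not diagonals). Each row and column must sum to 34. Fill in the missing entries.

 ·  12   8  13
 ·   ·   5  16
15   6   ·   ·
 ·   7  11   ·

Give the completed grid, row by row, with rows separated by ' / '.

From row 1, 34 − (12 + 8 + 13) gives (1,1) = 1.
Using column 2: 12 + 6 + 7 + ? → (2,2) = 34 − 25 = 9.
Column 3: 8 + 5 + 11 + ? = 34, so (3,3) = 10.
Using row 2: 9 + 5 + 16 + ? → (2,1) = 34 − 30 = 4.
Using row 3: 15 + 6 + 10 + ? → (3,4) = 34 − 31 = 3.
Column 1 must total 34; the given cells sum to 20, so (4,1) = 14.
From column 4, 34 − (13 + 16 + 3) gives (4,4) = 2.

1 12 8 13 / 4 9 5 16 / 15 6 10 3 / 14 7 11 2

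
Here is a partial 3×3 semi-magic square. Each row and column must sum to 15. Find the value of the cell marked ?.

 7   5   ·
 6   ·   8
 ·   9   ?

4

Row 1 must total 15; the given cells sum to 12, so (1,3) = 3.
Row 2 must total 15; the given cells sum to 14, so (2,2) = 1.
Column 1: 7 + 6 + ? = 15, so (3,1) = 2.
Column 3 needs 15; the known cells sum to 11, so (3,3) = 4.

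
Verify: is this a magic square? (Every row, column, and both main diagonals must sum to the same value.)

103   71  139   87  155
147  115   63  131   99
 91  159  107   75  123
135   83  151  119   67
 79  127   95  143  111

Yes

Row 1: 103 + 71 + 139 + 87 + 155 = 555.
Row 2: 147 + 115 + 63 + 131 + 99 = 555.
Row 3: 91 + 159 + 107 + 75 + 123 = 555.
Row 4: 135 + 83 + 151 + 119 + 67 = 555.
Row 5: 79 + 127 + 95 + 143 + 111 = 555.
Column 1: 103 + 147 + 91 + 135 + 79 = 555.
Column 2: 71 + 115 + 159 + 83 + 127 = 555.
Column 3: 139 + 63 + 107 + 151 + 95 = 555.
Column 4: 87 + 131 + 75 + 119 + 143 = 555.
Column 5: 155 + 99 + 123 + 67 + 111 = 555.
Main diagonal: 103 + 115 + 107 + 119 + 111 = 555.
Anti-diagonal: 155 + 131 + 107 + 83 + 79 = 555.
All lines sum to 555.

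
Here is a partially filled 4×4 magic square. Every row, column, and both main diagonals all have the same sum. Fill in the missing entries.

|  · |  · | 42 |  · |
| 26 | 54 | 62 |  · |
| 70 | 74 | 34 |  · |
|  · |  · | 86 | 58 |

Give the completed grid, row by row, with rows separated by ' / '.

Column 3 is already complete: 42 + 62 + 34 + 86 = 224, so that is the magic constant.
Row 2 needs 224; the known cells sum to 142, so (2,4) = 82.
Row 3: 70 + 74 + 34 + ? = 224, so (3,4) = 46.
Column 4 needs 224; the known cells sum to 186, so (1,4) = 38.
The remaining cell in main diagonal is (1,1) = 224 − 146 = 78.
Anti-diagonal needs 224; the known cells sum to 174, so (4,1) = 50.
Row 1 needs 224; the known cells sum to 158, so (1,2) = 66.
Row 4 needs 224; the known cells sum to 194, so (4,2) = 30.

78 66 42 38 / 26 54 62 82 / 70 74 34 46 / 50 30 86 58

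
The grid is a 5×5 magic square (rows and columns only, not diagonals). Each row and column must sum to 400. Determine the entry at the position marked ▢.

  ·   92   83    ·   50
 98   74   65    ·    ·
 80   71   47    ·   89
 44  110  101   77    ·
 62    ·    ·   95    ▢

Row 3 must total 400; the given cells sum to 287, so (3,4) = 113.
The remaining cell in row 4 is (4,5) = 400 − 332 = 68.
Using column 1: 98 + 80 + 44 + 62 + ? → (1,1) = 400 − 284 = 116.
From column 2, 400 − (92 + 74 + 71 + 110) gives (5,2) = 53.
Column 3: 83 + 65 + 47 + 101 + ? = 400, so (5,3) = 104.
The remaining cell in row 1 is (1,4) = 400 − 341 = 59.
Row 5 must total 400; the given cells sum to 314, so (5,5) = 86.

86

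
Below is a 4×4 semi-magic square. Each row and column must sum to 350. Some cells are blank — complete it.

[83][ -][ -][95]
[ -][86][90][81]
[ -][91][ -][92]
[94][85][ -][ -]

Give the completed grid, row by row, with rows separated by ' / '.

The remaining cell in row 2 is (2,1) = 350 − 257 = 93.
Column 1 must total 350; the given cells sum to 270, so (3,1) = 80.
The remaining cell in column 2 is (1,2) = 350 − 262 = 88.
Using column 4: 95 + 81 + 92 + ? → (4,4) = 350 − 268 = 82.
Row 1 must total 350; the given cells sum to 266, so (1,3) = 84.
Row 3 needs 350; the known cells sum to 263, so (3,3) = 87.
Using row 4: 94 + 85 + 82 + ? → (4,3) = 350 − 261 = 89.

83 88 84 95 / 93 86 90 81 / 80 91 87 92 / 94 85 89 82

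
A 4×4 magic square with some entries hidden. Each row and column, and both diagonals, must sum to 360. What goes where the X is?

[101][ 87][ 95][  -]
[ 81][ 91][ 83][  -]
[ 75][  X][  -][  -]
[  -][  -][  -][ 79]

The remaining cell in row 1 is (1,4) = 360 − 283 = 77.
Using row 2: 81 + 91 + 83 + ? → (2,4) = 360 − 255 = 105.
Column 1 needs 360; the known cells sum to 257, so (4,1) = 103.
Column 4 needs 360; the known cells sum to 261, so (3,4) = 99.
Main diagonal must total 360; the given cells sum to 271, so (3,3) = 89.
Anti-diagonal must total 360; the given cells sum to 263, so (3,2) = 97.

97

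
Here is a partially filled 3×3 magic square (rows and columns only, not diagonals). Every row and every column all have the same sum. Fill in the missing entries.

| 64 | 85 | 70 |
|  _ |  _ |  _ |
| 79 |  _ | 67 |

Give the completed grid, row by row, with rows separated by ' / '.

Row 1 is already complete: 64 + 85 + 70 = 219, so that is the magic constant.
The remaining cell in row 3 is (3,2) = 219 − 146 = 73.
From column 1, 219 − (64 + 79) gives (2,1) = 76.
The remaining cell in column 2 is (2,2) = 219 − 158 = 61.
The remaining cell in column 3 is (2,3) = 219 − 137 = 82.

64 85 70 / 76 61 82 / 79 73 67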